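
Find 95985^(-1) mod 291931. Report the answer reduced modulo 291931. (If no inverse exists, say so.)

172765

Extended Euclidean algorithm:
291931 = 3·95985 + 3976
95985 = 24·3976 + 561
3976 = 7·561 + 49
561 = 11·49 + 22
49 = 2·22 + 5
22 = 4·5 + 2
5 = 2·2 + 1
2 = 2·1 + 0
The gcd is 1. Working backward:
1 = 5 − 2·2
1 = −2·22 + 9·5
1 = 9·49 − 20·22
1 = −20·561 + 229·49
1 = 229·3976 − 1623·561
1 = −1623·95985 + 39181·3976
1 = 39181·291931 − 119166·95985
Hence 95985⁻¹ ≡ -119166 ≡ 172765 (mod 291931).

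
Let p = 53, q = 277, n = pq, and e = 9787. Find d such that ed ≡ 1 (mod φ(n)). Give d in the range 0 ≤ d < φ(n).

φ(n) = (p−1)(q−1) = 52·276 = 14352.
Need d with 9787·d ≡ 1 (mod 14352). Apply the extended Euclidean algorithm:
14352 = 1·9787 + 4565
9787 = 2·4565 + 657
4565 = 6·657 + 623
657 = 1·623 + 34
623 = 18·34 + 11
34 = 3·11 + 1
11 = 11·1 + 0
Back-substitute:
1 = 34 − 3·11
1 = −3·623 + 55·34
1 = 55·657 − 58·623
1 = −58·4565 + 403·657
1 = 403·9787 − 864·4565
1 = −864·14352 + 1267·9787
So 9787·1267 ≡ 1 (mod 14352), hence d = 1267.

1267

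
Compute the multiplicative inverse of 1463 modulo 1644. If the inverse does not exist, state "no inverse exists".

Run Euclid on (1644, 1463):
1644 = 1*1463 + 181
1463 = 8*181 + 15
181 = 12*15 + 1
15 = 15*1 + 0
gcd = 1, so the inverse exists. Back-substitute:
1 = 181 − 12·15
1 = −12·1463 + 97·181
1 = 97·1644 − 109·1463
Thus 1463·(-109) ≡ 1 (mod 1644); reducing, -109 mod 1644 = 1535.

1535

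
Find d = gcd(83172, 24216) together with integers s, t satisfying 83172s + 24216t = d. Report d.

12

Apply Euclid's algorithm to 83172 and 24216:
83172 = 3×24216 + 10524
24216 = 2×10524 + 3168
10524 = 3×3168 + 1020
3168 = 3×1020 + 108
1020 = 9×108 + 48
108 = 2×48 + 12
48 = 4×12 + 0
gcd(83172, 24216) = 12.
Working backward:
12 = 108 − 2·48
12 = −2·1020 + 19·108
12 = 19·3168 − 59·1020
12 = −59·10524 + 196·3168
12 = 196·24216 − 451·10524
12 = −451·83172 + 1549·24216
So 12 = (-451)·83172 + (1549)·24216.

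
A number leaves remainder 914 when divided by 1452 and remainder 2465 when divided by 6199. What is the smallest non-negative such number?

Write x = 914 + 1452·k. Then 1452·k ≡ 2465 − 914 ≡ 1551 (mod 6199).
Need 1452⁻¹ mod 6199. Extended Euclid on (6199, 1452):
6199 = 4*1452 + 391
1452 = 3*391 + 279
391 = 1*279 + 112
279 = 2*112 + 55
112 = 2*55 + 2
55 = 27*2 + 1
2 = 2*1 + 0
Back-substitute:
1 = 55 − 27·2
1 = −27·112 + 55·55
1 = 55·279 − 137·112
1 = −137·391 + 192·279
1 = 192·1452 − 713·391
1 = −713·6199 + 3044·1452
1452⁻¹ ≡ 3044 (mod 6199), so k ≡ 3044·1551 ≡ 3805 (mod 6199).
x = 914 + 1452·3805 = 5525774.

5525774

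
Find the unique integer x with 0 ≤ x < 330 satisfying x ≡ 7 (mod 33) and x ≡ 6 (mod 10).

Write x = 7 + 33·k. Then 33·k ≡ 6 − 7 ≡ 9 (mod 10).
Need 33⁻¹ mod 10. Extended Euclid on (10, 3):
10 = 3×3 + 1
3 = 3×1 + 0
Back-substitute:
1 = 10 − 3·3
33⁻¹ ≡ 7 (mod 10), so k ≡ 7·9 ≡ 3 (mod 10).
x = 7 + 33·3 = 106.

106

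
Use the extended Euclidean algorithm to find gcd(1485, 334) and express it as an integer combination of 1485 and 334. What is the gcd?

Euclidean algorithm:
1485 = 4·334 + 149
334 = 2·149 + 36
149 = 4·36 + 5
36 = 7·5 + 1
5 = 5·1 + 0
gcd(1485, 334) = 1.
Express as a combination:
1 = 36 − 7·5
1 = −7·149 + 29·36
1 = 29·334 − 65·149
1 = −65·1485 + 289·334
So 1 = (-65)·1485 + (289)·334.

1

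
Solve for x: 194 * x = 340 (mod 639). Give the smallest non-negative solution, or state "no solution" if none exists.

First find gcd(194, 639):
639 = 3·194 + 57
194 = 3·57 + 23
57 = 2·23 + 11
23 = 2·11 + 1
11 = 11·1 + 0
gcd = 1, so a unique solution mod 639 exists.
Back-substitute for the Bézout coefficients:
1 = 23 − 2·11
1 = −2·57 + 5·23
1 = 5·194 − 17·57
1 = −17·639 + 56·194
So 194·(56) ≡ 1 (mod 639), giving 194⁻¹ ≡ 56.
x ≡ 194⁻¹·340 ≡ 56·340 ≡ 509 (mod 639).

509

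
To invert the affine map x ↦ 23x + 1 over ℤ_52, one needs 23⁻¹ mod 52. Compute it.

43

Extended Euclidean algorithm:
52 = 2*23 + 6
23 = 3*6 + 5
6 = 1*5 + 1
5 = 5*1 + 0
Since gcd(23, 52) = 1, back-substitute to write 1 as a combination:
1 = 6 − 5
1 = −23 + 4·6
1 = 4·52 − 9·23
Hence 23⁻¹ ≡ -9 ≡ 43 (mod 52).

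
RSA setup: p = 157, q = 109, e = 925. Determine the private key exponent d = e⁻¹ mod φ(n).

5701

φ(n) = (p−1)(q−1) = 156·108 = 16848.
Need d with 925·d ≡ 1 (mod 16848). Apply the extended Euclidean algorithm:
16848 = 18*925 + 198
925 = 4*198 + 133
198 = 1*133 + 65
133 = 2*65 + 3
65 = 21*3 + 2
3 = 1*2 + 1
2 = 2*1 + 0
Back-substitute:
1 = 3 − 2
1 = −65 + 22·3
1 = 22·133 − 45·65
1 = −45·198 + 67·133
1 = 67·925 − 313·198
1 = −313·16848 + 5701·925
So 925·5701 ≡ 1 (mod 16848), hence d = 5701.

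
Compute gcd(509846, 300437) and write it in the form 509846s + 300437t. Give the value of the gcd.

Euclidean algorithm:
509846 = 1×300437 + 209409
300437 = 1×209409 + 91028
209409 = 2×91028 + 27353
91028 = 3×27353 + 8969
27353 = 3×8969 + 446
8969 = 20×446 + 49
446 = 9×49 + 5
49 = 9×5 + 4
5 = 1×4 + 1
4 = 4×1 + 0
gcd(509846, 300437) = 1.
Back-substituting:
1 = 5 − 4
1 = −49 + 10·5
1 = 10·446 − 91·49
1 = −91·8969 + 1830·446
1 = 1830·27353 − 5581·8969
1 = −5581·91028 + 18573·27353
1 = 18573·209409 − 42727·91028
1 = −42727·300437 + 61300·209409
1 = 61300·509846 − 104027·300437
So 1 = (61300)·509846 + (-104027)·300437.

1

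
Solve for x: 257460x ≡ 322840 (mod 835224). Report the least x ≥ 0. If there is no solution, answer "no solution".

no solution

gcd(257460, 835224):
835224 = 3×257460 + 62844
257460 = 4×62844 + 6084
62844 = 10×6084 + 2004
6084 = 3×2004 + 72
2004 = 27×72 + 60
72 = 1×60 + 12
60 = 5×12 + 0
gcd = 12, but 12 ∤ 322840, so the congruence has no solution.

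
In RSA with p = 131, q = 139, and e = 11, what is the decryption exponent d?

1631

φ(n) = (p−1)(q−1) = 130·138 = 17940.
Need d with 11·d ≡ 1 (mod 17940). Apply the extended Euclidean algorithm:
17940 = 1630*11 + 10
11 = 1*10 + 1
10 = 10*1 + 0
Back-substitute:
1 = 11 − 10
1 = −17940 + 1631·11
So 11·1631 ≡ 1 (mod 17940), hence d = 1631.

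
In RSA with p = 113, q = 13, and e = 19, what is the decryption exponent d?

φ(n) = (p−1)(q−1) = 112·12 = 1344.
Need d with 19·d ≡ 1 (mod 1344). Apply the extended Euclidean algorithm:
1344 = 70*19 + 14
19 = 1*14 + 5
14 = 2*5 + 4
5 = 1*4 + 1
4 = 4*1 + 0
Back-substitute:
1 = 5 − 4
1 = −14 + 3·5
1 = 3·19 − 4·14
1 = −4·1344 + 283·19
So 19·283 ≡ 1 (mod 1344), hence d = 283.

283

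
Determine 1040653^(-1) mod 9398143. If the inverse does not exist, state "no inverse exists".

gcd(9398143, 1040653) by repeated division:
9398143 = 9×1040653 + 32266
1040653 = 32×32266 + 8141
32266 = 3×8141 + 7843
8141 = 1×7843 + 298
7843 = 26×298 + 95
298 = 3×95 + 13
95 = 7×13 + 4
13 = 3×4 + 1
4 = 4×1 + 0
The gcd is 1. Working backward:
1 = 13 − 3·4
1 = −3·95 + 22·13
1 = 22·298 − 69·95
1 = −69·7843 + 1816·298
1 = 1816·8141 − 1885·7843
1 = −1885·32266 + 7471·8141
1 = 7471·1040653 − 240957·32266
1 = −240957·9398143 + 2176084·1040653
So 1040653·2176084 ≡ 1 (mod 9398143).

2176084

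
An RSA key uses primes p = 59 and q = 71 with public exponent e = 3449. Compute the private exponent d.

φ(n) = (p−1)(q−1) = 58·70 = 4060.
Need d with 3449·d ≡ 1 (mod 4060). Apply the extended Euclidean algorithm:
4060 = 1×3449 + 611
3449 = 5×611 + 394
611 = 1×394 + 217
394 = 1×217 + 177
217 = 1×177 + 40
177 = 4×40 + 17
40 = 2×17 + 6
17 = 2×6 + 5
6 = 1×5 + 1
5 = 5×1 + 0
Back-substitute:
1 = 6 − 5
1 = −17 + 3·6
1 = 3·40 − 7·17
1 = −7·177 + 31·40
1 = 31·217 − 38·177
1 = −38·394 + 69·217
1 = 69·611 − 107·394
1 = −107·3449 + 604·611
1 = 604·4060 − 711·3449
So 3449·(-711) ≡ 1 (mod 4060), hence d ≡ -711 ≡ 3349 (mod 4060).

3349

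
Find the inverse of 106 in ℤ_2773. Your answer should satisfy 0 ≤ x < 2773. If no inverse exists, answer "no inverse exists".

Run Euclid on (2773, 106):
2773 = 26·106 + 17
106 = 6·17 + 4
17 = 4·4 + 1
4 = 4·1 + 0
The gcd is 1. Working backward:
1 = 17 − 4·4
1 = −4·106 + 25·17
1 = 25·2773 − 654·106
So 106·(-654) ≡ 1 (mod 2773), and -654 ≡ 2119 (mod 2773).

2119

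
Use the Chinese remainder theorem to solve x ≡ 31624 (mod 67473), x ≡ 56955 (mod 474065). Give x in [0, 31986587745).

7451884690

Write x = 31624 + 67473·k. Then 67473·k ≡ 56955 − 31624 ≡ 25331 (mod 474065).
Need 67473⁻¹ mod 474065. Extended Euclid on (474065, 67473):
474065 = 7·67473 + 1754
67473 = 38·1754 + 821
1754 = 2·821 + 112
821 = 7·112 + 37
112 = 3·37 + 1
37 = 37·1 + 0
Back-substitute:
1 = 112 − 3·37
1 = −3·821 + 22·112
1 = 22·1754 − 47·821
1 = −47·67473 + 1808·1754
1 = 1808·474065 − 12703·67473
67473⁻¹ ≡ 461362 (mod 474065), so k ≡ 461362·25331 ≡ 110442 (mod 474065).
x = 31624 + 67473·110442 = 7451884690.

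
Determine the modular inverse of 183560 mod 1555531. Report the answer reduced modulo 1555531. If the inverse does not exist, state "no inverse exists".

1397478

gcd(1555531, 183560) by repeated division:
1555531 = 8*183560 + 87051
183560 = 2*87051 + 9458
87051 = 9*9458 + 1929
9458 = 4*1929 + 1742
1929 = 1*1742 + 187
1742 = 9*187 + 59
187 = 3*59 + 10
59 = 5*10 + 9
10 = 1*9 + 1
9 = 9*1 + 0
Since gcd(183560, 1555531) = 1, back-substitute to write 1 as a combination:
1 = 10 − 9
1 = −59 + 6·10
1 = 6·187 − 19·59
1 = −19·1742 + 177·187
1 = 177·1929 − 196·1742
1 = −196·9458 + 961·1929
1 = 961·87051 − 8845·9458
1 = −8845·183560 + 18651·87051
1 = 18651·1555531 − 158053·183560
Thus 183560·(-158053) ≡ 1 (mod 1555531); reducing, -158053 mod 1555531 = 1397478.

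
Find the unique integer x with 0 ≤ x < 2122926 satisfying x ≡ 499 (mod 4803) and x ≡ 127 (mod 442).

Write x = 499 + 4803·k. Then 4803·k ≡ 127 − 499 ≡ 70 (mod 442).
Need 4803⁻¹ mod 442. Extended Euclid on (442, 383):
442 = 1×383 + 59
383 = 6×59 + 29
59 = 2×29 + 1
29 = 29×1 + 0
Back-substitute:
1 = 59 − 2·29
1 = −2·383 + 13·59
1 = 13·442 − 15·383
4803⁻¹ ≡ 427 (mod 442), so k ≡ 427·70 ≡ 276 (mod 442).
x = 499 + 4803·276 = 1326127.

1326127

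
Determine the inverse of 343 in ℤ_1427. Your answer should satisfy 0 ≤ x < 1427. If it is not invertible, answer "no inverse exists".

441

gcd(1427, 343) by repeated division:
1427 = 4×343 + 55
343 = 6×55 + 13
55 = 4×13 + 3
13 = 4×3 + 1
3 = 3×1 + 0
The gcd is 1. Working backward:
1 = 13 − 4·3
1 = −4·55 + 17·13
1 = 17·343 − 106·55
1 = −106·1427 + 441·343
So 343·441 ≡ 1 (mod 1427).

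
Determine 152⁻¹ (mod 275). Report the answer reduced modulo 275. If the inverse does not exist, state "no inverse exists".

38

gcd(275, 152) by repeated division:
275 = 1×152 + 123
152 = 1×123 + 29
123 = 4×29 + 7
29 = 4×7 + 1
7 = 7×1 + 0
Since gcd(152, 275) = 1, back-substitute to write 1 as a combination:
1 = 29 − 4·7
1 = −4·123 + 17·29
1 = 17·152 − 21·123
1 = −21·275 + 38·152
So 152·38 ≡ 1 (mod 275).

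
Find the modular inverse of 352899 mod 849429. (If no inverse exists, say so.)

no inverse exists

Euclidean algorithm on 849429, 352899:
849429 = 2×352899 + 143631
352899 = 2×143631 + 65637
143631 = 2×65637 + 12357
65637 = 5×12357 + 3852
12357 = 3×3852 + 801
3852 = 4×801 + 648
801 = 1×648 + 153
648 = 4×153 + 36
153 = 4×36 + 9
36 = 4×9 + 0
gcd(352899, 849429) = 9 ≠ 1, so 352899 has no multiplicative inverse modulo 849429.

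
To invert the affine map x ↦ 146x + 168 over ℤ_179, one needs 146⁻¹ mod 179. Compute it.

gcd(179, 146) by repeated division:
179 = 1×146 + 33
146 = 4×33 + 14
33 = 2×14 + 5
14 = 2×5 + 4
5 = 1×4 + 1
4 = 4×1 + 0
The gcd is 1. Working backward:
1 = 5 − 4
1 = −14 + 3·5
1 = 3·33 − 7·14
1 = −7·146 + 31·33
1 = 31·179 − 38·146
Thus 146·(-38) ≡ 1 (mod 179); reducing, -38 mod 179 = 141.

141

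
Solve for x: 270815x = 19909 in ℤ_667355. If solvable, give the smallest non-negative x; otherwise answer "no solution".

no solution

gcd(270815, 667355):
667355 = 2*270815 + 125725
270815 = 2*125725 + 19365
125725 = 6*19365 + 9535
19365 = 2*9535 + 295
9535 = 32*295 + 95
295 = 3*95 + 10
95 = 9*10 + 5
10 = 2*5 + 0
gcd = 5, but 5 ∤ 19909, so the congruence has no solution.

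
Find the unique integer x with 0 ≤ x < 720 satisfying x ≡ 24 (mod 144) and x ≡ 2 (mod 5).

Write x = 24 + 144·k. Then 144·k ≡ 2 − 24 ≡ 3 (mod 5).
Need 144⁻¹ mod 5. Extended Euclid on (5, 4):
5 = 1*4 + 1
4 = 4*1 + 0
Back-substitute:
1 = 5 − 4
144⁻¹ ≡ 4 (mod 5), so k ≡ 4·3 ≡ 2 (mod 5).
x = 24 + 144·2 = 312.

312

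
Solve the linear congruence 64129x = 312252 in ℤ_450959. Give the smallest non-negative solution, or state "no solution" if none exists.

First find gcd(64129, 450959):
450959 = 7·64129 + 2056
64129 = 31·2056 + 393
2056 = 5·393 + 91
393 = 4·91 + 29
91 = 3·29 + 4
29 = 7·4 + 1
4 = 4·1 + 0
gcd = 1, so a unique solution mod 450959 exists.
Back-substitute for the Bézout coefficients:
1 = 29 − 7·4
1 = −7·91 + 22·29
1 = 22·393 − 95·91
1 = −95·2056 + 497·393
1 = 497·64129 − 15502·2056
1 = −15502·450959 + 109011·64129
So 64129·(109011) ≡ 1 (mod 450959), giving 64129⁻¹ ≡ 109011.
x ≡ 64129⁻¹·312252 ≡ 109011·312252 ≡ 66493 (mod 450959).

66493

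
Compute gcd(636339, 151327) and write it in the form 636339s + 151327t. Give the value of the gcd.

11

Repeated division:
636339 = 4×151327 + 31031
151327 = 4×31031 + 27203
31031 = 1×27203 + 3828
27203 = 7×3828 + 407
3828 = 9×407 + 165
407 = 2×165 + 77
165 = 2×77 + 11
77 = 7×11 + 0
gcd(636339, 151327) = 11.
Working backward:
11 = 165 − 2·77
11 = −2·407 + 5·165
11 = 5·3828 − 47·407
11 = −47·27203 + 334·3828
11 = 334·31031 − 381·27203
11 = −381·151327 + 1858·31031
11 = 1858·636339 − 7813·151327
So 11 = (1858)·636339 + (-7813)·151327.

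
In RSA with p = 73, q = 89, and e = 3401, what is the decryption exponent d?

φ(n) = (p−1)(q−1) = 72·88 = 6336.
Need d with 3401·d ≡ 1 (mod 6336). Apply the extended Euclidean algorithm:
6336 = 1·3401 + 2935
3401 = 1·2935 + 466
2935 = 6·466 + 139
466 = 3·139 + 49
139 = 2·49 + 41
49 = 1·41 + 8
41 = 5·8 + 1
8 = 8·1 + 0
Back-substitute:
1 = 41 − 5·8
1 = −5·49 + 6·41
1 = 6·139 − 17·49
1 = −17·466 + 57·139
1 = 57·2935 − 359·466
1 = −359·3401 + 416·2935
1 = 416·6336 − 775·3401
So 3401·(-775) ≡ 1 (mod 6336), hence d ≡ -775 ≡ 5561 (mod 6336).

5561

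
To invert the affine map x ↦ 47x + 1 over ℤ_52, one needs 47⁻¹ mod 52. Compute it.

31

Apply the Euclidean algorithm to 52 and 47:
52 = 1·47 + 5
47 = 9·5 + 2
5 = 2·2 + 1
2 = 2·1 + 0
The gcd is 1. Working backward:
1 = 5 − 2·2
1 = −2·47 + 19·5
1 = 19·52 − 21·47
Thus 47·(-21) ≡ 1 (mod 52); reducing, -21 mod 52 = 31.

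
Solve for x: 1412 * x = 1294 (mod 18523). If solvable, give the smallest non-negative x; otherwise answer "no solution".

4225

First find gcd(1412, 18523):
18523 = 13*1412 + 167
1412 = 8*167 + 76
167 = 2*76 + 15
76 = 5*15 + 1
15 = 15*1 + 0
gcd = 1, so a unique solution mod 18523 exists.
Back-substitute for the Bézout coefficients:
1 = 76 − 5·15
1 = −5·167 + 11·76
1 = 11·1412 − 93·167
1 = −93·18523 + 1220·1412
So 1412·(1220) ≡ 1 (mod 18523), giving 1412⁻¹ ≡ 1220.
x ≡ 1412⁻¹·1294 ≡ 1220·1294 ≡ 4225 (mod 18523).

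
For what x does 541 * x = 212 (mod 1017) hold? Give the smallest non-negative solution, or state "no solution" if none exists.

914

First find gcd(541, 1017):
1017 = 1·541 + 476
541 = 1·476 + 65
476 = 7·65 + 21
65 = 3·21 + 2
21 = 10·2 + 1
2 = 2·1 + 0
gcd = 1, so a unique solution mod 1017 exists.
Back-substitute for the Bézout coefficients:
1 = 21 − 10·2
1 = −10·65 + 31·21
1 = 31·476 − 227·65
1 = −227·541 + 258·476
1 = 258·1017 − 485·541
So 541·(-485) ≡ 1 (mod 1017), giving 541⁻¹ ≡ 532.
x ≡ 541⁻¹·212 ≡ 532·212 ≡ 914 (mod 1017).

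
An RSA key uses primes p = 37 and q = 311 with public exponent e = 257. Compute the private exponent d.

φ(n) = (p−1)(q−1) = 36·310 = 11160.
Need d with 257·d ≡ 1 (mod 11160). Apply the extended Euclidean algorithm:
11160 = 43×257 + 109
257 = 2×109 + 39
109 = 2×39 + 31
39 = 1×31 + 8
31 = 3×8 + 7
8 = 1×7 + 1
7 = 7×1 + 0
Back-substitute:
1 = 8 − 7
1 = −31 + 4·8
1 = 4·39 − 5·31
1 = −5·109 + 14·39
1 = 14·257 − 33·109
1 = −33·11160 + 1433·257
So 257·1433 ≡ 1 (mod 11160), hence d = 1433.

1433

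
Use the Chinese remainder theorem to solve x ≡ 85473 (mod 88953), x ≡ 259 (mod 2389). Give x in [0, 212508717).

Write x = 85473 + 88953·k. Then 88953·k ≡ 259 − 85473 ≡ 790 (mod 2389).
Need 88953⁻¹ mod 2389. Extended Euclid on (2389, 560):
2389 = 4·560 + 149
560 = 3·149 + 113
149 = 1·113 + 36
113 = 3·36 + 5
36 = 7·5 + 1
5 = 5·1 + 0
Back-substitute:
1 = 36 − 7·5
1 = −7·113 + 22·36
1 = 22·149 − 29·113
1 = −29·560 + 109·149
1 = 109·2389 − 465·560
88953⁻¹ ≡ 1924 (mod 2389), so k ≡ 1924·790 ≡ 556 (mod 2389).
x = 85473 + 88953·556 = 49543341.

49543341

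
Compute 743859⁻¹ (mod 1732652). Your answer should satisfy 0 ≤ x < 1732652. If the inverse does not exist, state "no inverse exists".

Run Euclid on (1732652, 743859):
1732652 = 2*743859 + 244934
743859 = 3*244934 + 9057
244934 = 27*9057 + 395
9057 = 22*395 + 367
395 = 1*367 + 28
367 = 13*28 + 3
28 = 9*3 + 1
3 = 3*1 + 0
gcd = 1, so the inverse exists. Back-substitute:
1 = 28 − 9·3
1 = −9·367 + 118·28
1 = 118·395 − 127·367
1 = −127·9057 + 2912·395
1 = 2912·244934 − 78751·9057
1 = −78751·743859 + 239165·244934
1 = 239165·1732652 − 557081·743859
So 743859·(-557081) ≡ 1 (mod 1732652), and -557081 ≡ 1175571 (mod 1732652).

1175571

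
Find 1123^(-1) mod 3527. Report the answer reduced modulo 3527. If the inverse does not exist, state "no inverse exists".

Run Euclid on (3527, 1123):
3527 = 3·1123 + 158
1123 = 7·158 + 17
158 = 9·17 + 5
17 = 3·5 + 2
5 = 2·2 + 1
2 = 2·1 + 0
gcd = 1, so the inverse exists. Back-substitute:
1 = 5 − 2·2
1 = −2·17 + 7·5
1 = 7·158 − 65·17
1 = −65·1123 + 462·158
1 = 462·3527 − 1451·1123
Hence 1123⁻¹ ≡ -1451 ≡ 2076 (mod 3527).

2076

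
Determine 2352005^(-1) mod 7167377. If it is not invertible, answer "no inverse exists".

2087165

gcd(7167377, 2352005) by repeated division:
7167377 = 3*2352005 + 111362
2352005 = 21*111362 + 13403
111362 = 8*13403 + 4138
13403 = 3*4138 + 989
4138 = 4*989 + 182
989 = 5*182 + 79
182 = 2*79 + 24
79 = 3*24 + 7
24 = 3*7 + 3
7 = 2*3 + 1
3 = 3*1 + 0
The gcd is 1. Working backward:
1 = 7 − 2·3
1 = −2·24 + 7·7
1 = 7·79 − 23·24
1 = −23·182 + 53·79
1 = 53·989 − 288·182
1 = −288·4138 + 1205·989
1 = 1205·13403 − 3903·4138
1 = −3903·111362 + 32429·13403
1 = 32429·2352005 − 684912·111362
1 = −684912·7167377 + 2087165·2352005
So 2352005·2087165 ≡ 1 (mod 7167377).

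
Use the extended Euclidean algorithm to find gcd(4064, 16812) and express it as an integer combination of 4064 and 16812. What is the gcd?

Apply Euclid's algorithm to 16812 and 4064:
16812 = 4*4064 + 556
4064 = 7*556 + 172
556 = 3*172 + 40
172 = 4*40 + 12
40 = 3*12 + 4
12 = 3*4 + 0
gcd(4064, 16812) = 4.
Working backward:
4 = 40 − 3·12
4 = −3·172 + 13·40
4 = 13·556 − 42·172
4 = −42·4064 + 307·556
4 = 307·16812 − 1270·4064
So 4 = (307)·16812 + (-1270)·4064.

4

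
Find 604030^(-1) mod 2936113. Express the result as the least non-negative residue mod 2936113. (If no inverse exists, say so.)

gcd(2936113, 604030) by repeated division:
2936113 = 4*604030 + 519993
604030 = 1*519993 + 84037
519993 = 6*84037 + 15771
84037 = 5*15771 + 5182
15771 = 3*5182 + 225
5182 = 23*225 + 7
225 = 32*7 + 1
7 = 7*1 + 0
The gcd is 1. Working backward:
1 = 225 − 32·7
1 = −32·5182 + 737·225
1 = 737·15771 − 2243·5182
1 = −2243·84037 + 11952·15771
1 = 11952·519993 − 73955·84037
1 = −73955·604030 + 85907·519993
1 = 85907·2936113 − 417583·604030
So 604030·(-417583) ≡ 1 (mod 2936113), and -417583 ≡ 2518530 (mod 2936113).

2518530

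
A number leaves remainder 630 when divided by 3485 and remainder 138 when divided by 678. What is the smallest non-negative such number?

Write x = 630 + 3485·k. Then 3485·k ≡ 138 − 630 ≡ 186 (mod 678).
Need 3485⁻¹ mod 678. Extended Euclid on (678, 95):
678 = 7·95 + 13
95 = 7·13 + 4
13 = 3·4 + 1
4 = 4·1 + 0
Back-substitute:
1 = 13 − 3·4
1 = −3·95 + 22·13
1 = 22·678 − 157·95
3485⁻¹ ≡ 521 (mod 678), so k ≡ 521·186 ≡ 630 (mod 678).
x = 630 + 3485·630 = 2196180.

2196180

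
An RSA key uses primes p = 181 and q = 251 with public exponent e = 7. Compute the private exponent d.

32143

φ(n) = (p−1)(q−1) = 180·250 = 45000.
Need d with 7·d ≡ 1 (mod 45000). Apply the extended Euclidean algorithm:
45000 = 6428·7 + 4
7 = 1·4 + 3
4 = 1·3 + 1
3 = 3·1 + 0
Back-substitute:
1 = 4 − 3
1 = −7 + 2·4
1 = 2·45000 − 12857·7
So 7·(-12857) ≡ 1 (mod 45000), hence d ≡ -12857 ≡ 32143 (mod 45000).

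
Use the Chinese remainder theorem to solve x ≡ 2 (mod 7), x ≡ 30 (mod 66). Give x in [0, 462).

Write x = 2 + 7·k. Then 7·k ≡ 30 − 2 ≡ 28 (mod 66).
Need 7⁻¹ mod 66. Extended Euclid on (66, 7):
66 = 9×7 + 3
7 = 2×3 + 1
3 = 3×1 + 0
Back-substitute:
1 = 7 − 2·3
1 = −2·66 + 19·7
7⁻¹ ≡ 19 (mod 66), so k ≡ 19·28 ≡ 4 (mod 66).
x = 2 + 7·4 = 30.

30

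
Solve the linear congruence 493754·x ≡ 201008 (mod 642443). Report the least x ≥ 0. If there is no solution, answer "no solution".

179438

First find gcd(493754, 642443):
642443 = 1×493754 + 148689
493754 = 3×148689 + 47687
148689 = 3×47687 + 5628
47687 = 8×5628 + 2663
5628 = 2×2663 + 302
2663 = 8×302 + 247
302 = 1×247 + 55
247 = 4×55 + 27
55 = 2×27 + 1
27 = 27×1 + 0
gcd = 1, so a unique solution mod 642443 exists.
Back-substitute for the Bézout coefficients:
1 = 55 − 2·27
1 = −2·247 + 9·55
1 = 9·302 − 11·247
1 = −11·2663 + 97·302
1 = 97·5628 − 205·2663
1 = −205·47687 + 1737·5628
1 = 1737·148689 − 5416·47687
1 = −5416·493754 + 17985·148689
1 = 17985·642443 − 23401·493754
So 493754·(-23401) ≡ 1 (mod 642443), giving 493754⁻¹ ≡ 619042.
x ≡ 493754⁻¹·201008 ≡ 619042·201008 ≡ 179438 (mod 642443).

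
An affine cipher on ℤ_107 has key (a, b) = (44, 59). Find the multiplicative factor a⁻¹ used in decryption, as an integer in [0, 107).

90

gcd(107, 44) by repeated division:
107 = 2×44 + 19
44 = 2×19 + 6
19 = 3×6 + 1
6 = 6×1 + 0
Since gcd(44, 107) = 1, back-substitute to write 1 as a combination:
1 = 19 − 3·6
1 = −3·44 + 7·19
1 = 7·107 − 17·44
Thus 44·(-17) ≡ 1 (mod 107); reducing, -17 mod 107 = 90.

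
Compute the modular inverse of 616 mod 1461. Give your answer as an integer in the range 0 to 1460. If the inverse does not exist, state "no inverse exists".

Apply the Euclidean algorithm to 1461 and 616:
1461 = 2·616 + 229
616 = 2·229 + 158
229 = 1·158 + 71
158 = 2·71 + 16
71 = 4·16 + 7
16 = 2·7 + 2
7 = 3·2 + 1
2 = 2·1 + 0
Since gcd(616, 1461) = 1, back-substitute to write 1 as a combination:
1 = 7 − 3·2
1 = −3·16 + 7·7
1 = 7·71 − 31·16
1 = −31·158 + 69·71
1 = 69·229 − 100·158
1 = −100·616 + 269·229
1 = 269·1461 − 638·616
So 616·(-638) ≡ 1 (mod 1461), and -638 ≡ 823 (mod 1461).

823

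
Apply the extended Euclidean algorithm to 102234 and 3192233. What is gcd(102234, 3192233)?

Euclidean algorithm:
3192233 = 31×102234 + 22979
102234 = 4×22979 + 10318
22979 = 2×10318 + 2343
10318 = 4×2343 + 946
2343 = 2×946 + 451
946 = 2×451 + 44
451 = 10×44 + 11
44 = 4×11 + 0
gcd(102234, 3192233) = 11.
Express as a combination:
11 = 451 − 10·44
11 = −10·946 + 21·451
11 = 21·2343 − 52·946
11 = −52·10318 + 229·2343
11 = 229·22979 − 510·10318
11 = −510·102234 + 2269·22979
11 = 2269·3192233 − 70849·102234
So 11 = (2269)·3192233 + (-70849)·102234.

11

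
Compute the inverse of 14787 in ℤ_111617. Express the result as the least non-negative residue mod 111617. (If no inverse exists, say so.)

Extended Euclidean algorithm:
111617 = 7*14787 + 8108
14787 = 1*8108 + 6679
8108 = 1*6679 + 1429
6679 = 4*1429 + 963
1429 = 1*963 + 466
963 = 2*466 + 31
466 = 15*31 + 1
31 = 31*1 + 0
gcd = 1, so the inverse exists. Back-substitute:
1 = 466 − 15·31
1 = −15·963 + 31·466
1 = 31·1429 − 46·963
1 = −46·6679 + 215·1429
1 = 215·8108 − 261·6679
1 = −261·14787 + 476·8108
1 = 476·111617 − 3593·14787
So 14787·(-3593) ≡ 1 (mod 111617), and -3593 ≡ 108024 (mod 111617).

108024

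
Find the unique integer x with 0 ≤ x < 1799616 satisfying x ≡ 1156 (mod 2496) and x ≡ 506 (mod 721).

1368964

Write x = 1156 + 2496·k. Then 2496·k ≡ 506 − 1156 ≡ 71 (mod 721).
Need 2496⁻¹ mod 721. Extended Euclid on (721, 333):
721 = 2*333 + 55
333 = 6*55 + 3
55 = 18*3 + 1
3 = 3*1 + 0
Back-substitute:
1 = 55 − 18·3
1 = −18·333 + 109·55
1 = 109·721 − 236·333
2496⁻¹ ≡ 485 (mod 721), so k ≡ 485·71 ≡ 548 (mod 721).
x = 1156 + 2496·548 = 1368964.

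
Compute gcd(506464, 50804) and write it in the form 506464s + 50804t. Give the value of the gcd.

4

Euclidean algorithm:
506464 = 9*50804 + 49228
50804 = 1*49228 + 1576
49228 = 31*1576 + 372
1576 = 4*372 + 88
372 = 4*88 + 20
88 = 4*20 + 8
20 = 2*8 + 4
8 = 2*4 + 0
gcd(506464, 50804) = 4.
Back-substituting:
4 = 20 − 2·8
4 = −2·88 + 9·20
4 = 9·372 − 38·88
4 = −38·1576 + 161·372
4 = 161·49228 − 5029·1576
4 = −5029·50804 + 5190·49228
4 = 5190·506464 − 51739·50804
So 4 = (5190)·506464 + (-51739)·50804.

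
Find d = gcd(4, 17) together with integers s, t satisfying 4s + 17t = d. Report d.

1

Euclidean algorithm:
17 = 4*4 + 1
4 = 4*1 + 0
gcd(4, 17) = 1.
Express as a combination:
1 = 17 − 4·4
So 1 = (1)·17 + (-4)·4.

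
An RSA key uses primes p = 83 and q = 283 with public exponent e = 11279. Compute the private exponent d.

φ(n) = (p−1)(q−1) = 82·282 = 23124.
Need d with 11279·d ≡ 1 (mod 23124). Apply the extended Euclidean algorithm:
23124 = 2×11279 + 566
11279 = 19×566 + 525
566 = 1×525 + 41
525 = 12×41 + 33
41 = 1×33 + 8
33 = 4×8 + 1
8 = 8×1 + 0
Back-substitute:
1 = 33 − 4·8
1 = −4·41 + 5·33
1 = 5·525 − 64·41
1 = −64·566 + 69·525
1 = 69·11279 − 1375·566
1 = −1375·23124 + 2819·11279
So 11279·2819 ≡ 1 (mod 23124), hence d = 2819.

2819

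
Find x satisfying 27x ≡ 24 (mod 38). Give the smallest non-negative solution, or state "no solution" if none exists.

First find gcd(27, 38):
38 = 1·27 + 11
27 = 2·11 + 5
11 = 2·5 + 1
5 = 5·1 + 0
gcd = 1, so a unique solution mod 38 exists.
Back-substitute for the Bézout coefficients:
1 = 11 − 2·5
1 = −2·27 + 5·11
1 = 5·38 − 7·27
So 27·(-7) ≡ 1 (mod 38), giving 27⁻¹ ≡ 31.
x ≡ 27⁻¹·24 ≡ 31·24 ≡ 22 (mod 38).

22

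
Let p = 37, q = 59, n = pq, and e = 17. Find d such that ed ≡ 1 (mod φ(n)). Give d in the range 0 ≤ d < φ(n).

φ(n) = (p−1)(q−1) = 36·58 = 2088.
Need d with 17·d ≡ 1 (mod 2088). Apply the extended Euclidean algorithm:
2088 = 122×17 + 14
17 = 1×14 + 3
14 = 4×3 + 2
3 = 1×2 + 1
2 = 2×1 + 0
Back-substitute:
1 = 3 − 2
1 = −14 + 5·3
1 = 5·17 − 6·14
1 = −6·2088 + 737·17
So 17·737 ≡ 1 (mod 2088), hence d = 737.

737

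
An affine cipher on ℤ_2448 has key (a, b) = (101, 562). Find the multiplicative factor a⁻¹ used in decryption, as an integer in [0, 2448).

509

gcd(2448, 101) by repeated division:
2448 = 24*101 + 24
101 = 4*24 + 5
24 = 4*5 + 4
5 = 1*4 + 1
4 = 4*1 + 0
Since gcd(101, 2448) = 1, back-substitute to write 1 as a combination:
1 = 5 − 4
1 = −24 + 5·5
1 = 5·101 − 21·24
1 = −21·2448 + 509·101
So 101·509 ≡ 1 (mod 2448).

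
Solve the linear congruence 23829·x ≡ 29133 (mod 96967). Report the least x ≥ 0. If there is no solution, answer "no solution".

First find gcd(23829, 96967):
96967 = 4·23829 + 1651
23829 = 14·1651 + 715
1651 = 2·715 + 221
715 = 3·221 + 52
221 = 4·52 + 13
52 = 4·13 + 0
gcd = 13 and 13 | 29133, so solutions exist. Divide through by 13: 1833x ≡ 2241 (mod 7459).
Now find 1833⁻¹ mod 7459:
7459 = 4·1833 + 127
1833 = 14·127 + 55
127 = 2·55 + 17
55 = 3·17 + 4
17 = 4·4 + 1
4 = 4·1 + 0
Back-substitute:
1 = 17 − 4·4
1 = −4·55 + 13·17
1 = 13·127 − 30·55
1 = −30·1833 + 433·127
1 = 433·7459 − 1762·1833
So 1833·(-1762) ≡ 1 (mod 7459), i.e. 1833⁻¹ ≡ 5697.
Then x ≡ 5697·2241 ≡ 4628 (mod 7459); the smallest non-negative solution is x = 4628.

4628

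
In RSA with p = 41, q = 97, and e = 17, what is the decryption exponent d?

φ(n) = (p−1)(q−1) = 40·96 = 3840.
Need d with 17·d ≡ 1 (mod 3840). Apply the extended Euclidean algorithm:
3840 = 225*17 + 15
17 = 1*15 + 2
15 = 7*2 + 1
2 = 2*1 + 0
Back-substitute:
1 = 15 − 7·2
1 = −7·17 + 8·15
1 = 8·3840 − 1807·17
So 17·(-1807) ≡ 1 (mod 3840), hence d ≡ -1807 ≡ 2033 (mod 3840).

2033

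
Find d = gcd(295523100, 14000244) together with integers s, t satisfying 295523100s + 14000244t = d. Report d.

12

Repeated division:
295523100 = 21×14000244 + 1517976
14000244 = 9×1517976 + 338460
1517976 = 4×338460 + 164136
338460 = 2×164136 + 10188
164136 = 16×10188 + 1128
10188 = 9×1128 + 36
1128 = 31×36 + 12
36 = 3×12 + 0
gcd(295523100, 14000244) = 12.
Back-substituting:
12 = 1128 − 31·36
12 = −31·10188 + 280·1128
12 = 280·164136 − 4511·10188
12 = −4511·338460 + 9302·164136
12 = 9302·1517976 − 41719·338460
12 = −41719·14000244 + 384773·1517976
12 = 384773·295523100 − 8121952·14000244
So 12 = (384773)·295523100 + (-8121952)·14000244.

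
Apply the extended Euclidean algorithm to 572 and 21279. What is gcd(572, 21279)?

Apply Euclid's algorithm to 21279 and 572:
21279 = 37×572 + 115
572 = 4×115 + 112
115 = 1×112 + 3
112 = 37×3 + 1
3 = 3×1 + 0
gcd(572, 21279) = 1.
Back-substituting:
1 = 112 − 37·3
1 = −37·115 + 38·112
1 = 38·572 − 189·115
1 = −189·21279 + 7031·572
So 1 = (-189)·21279 + (7031)·572.

1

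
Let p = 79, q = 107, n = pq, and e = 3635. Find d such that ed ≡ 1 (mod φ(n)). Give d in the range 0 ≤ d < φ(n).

φ(n) = (p−1)(q−1) = 78·106 = 8268.
Need d with 3635·d ≡ 1 (mod 8268). Apply the extended Euclidean algorithm:
8268 = 2×3635 + 998
3635 = 3×998 + 641
998 = 1×641 + 357
641 = 1×357 + 284
357 = 1×284 + 73
284 = 3×73 + 65
73 = 1×65 + 8
65 = 8×8 + 1
8 = 8×1 + 0
Back-substitute:
1 = 65 − 8·8
1 = −8·73 + 9·65
1 = 9·284 − 35·73
1 = −35·357 + 44·284
1 = 44·641 − 79·357
1 = −79·998 + 123·641
1 = 123·3635 − 448·998
1 = −448·8268 + 1019·3635
So 3635·1019 ≡ 1 (mod 8268), hence d = 1019.

1019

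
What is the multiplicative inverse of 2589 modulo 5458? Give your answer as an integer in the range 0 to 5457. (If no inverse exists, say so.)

Extended Euclidean algorithm:
5458 = 2×2589 + 280
2589 = 9×280 + 69
280 = 4×69 + 4
69 = 17×4 + 1
4 = 4×1 + 0
gcd = 1, so the inverse exists. Back-substitute:
1 = 69 − 17·4
1 = −17·280 + 69·69
1 = 69·2589 − 638·280
1 = −638·5458 + 1345·2589
So 2589·1345 ≡ 1 (mod 5458).

1345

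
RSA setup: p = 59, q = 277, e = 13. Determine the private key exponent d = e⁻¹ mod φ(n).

φ(n) = (p−1)(q−1) = 58·276 = 16008.
Need d with 13·d ≡ 1 (mod 16008). Apply the extended Euclidean algorithm:
16008 = 1231*13 + 5
13 = 2*5 + 3
5 = 1*3 + 2
3 = 1*2 + 1
2 = 2*1 + 0
Back-substitute:
1 = 3 − 2
1 = −5 + 2·3
1 = 2·13 − 5·5
1 = −5·16008 + 6157·13
So 13·6157 ≡ 1 (mod 16008), hence d = 6157.

6157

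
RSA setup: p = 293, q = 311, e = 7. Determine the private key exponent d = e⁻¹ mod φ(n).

25863

φ(n) = (p−1)(q−1) = 292·310 = 90520.
Need d with 7·d ≡ 1 (mod 90520). Apply the extended Euclidean algorithm:
90520 = 12931*7 + 3
7 = 2*3 + 1
3 = 3*1 + 0
Back-substitute:
1 = 7 − 2·3
1 = −2·90520 + 25863·7
So 7·25863 ≡ 1 (mod 90520), hence d = 25863.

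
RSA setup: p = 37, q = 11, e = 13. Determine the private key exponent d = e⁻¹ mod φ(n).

277

φ(n) = (p−1)(q−1) = 36·10 = 360.
Need d with 13·d ≡ 1 (mod 360). Apply the extended Euclidean algorithm:
360 = 27*13 + 9
13 = 1*9 + 4
9 = 2*4 + 1
4 = 4*1 + 0
Back-substitute:
1 = 9 − 2·4
1 = −2·13 + 3·9
1 = 3·360 − 83·13
So 13·(-83) ≡ 1 (mod 360), hence d ≡ -83 ≡ 277 (mod 360).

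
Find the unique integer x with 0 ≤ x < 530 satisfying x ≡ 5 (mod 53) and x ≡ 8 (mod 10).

58

Write x = 5 + 53·k. Then 53·k ≡ 8 − 5 ≡ 3 (mod 10).
Need 53⁻¹ mod 10. Extended Euclid on (10, 3):
10 = 3×3 + 1
3 = 3×1 + 0
Back-substitute:
1 = 10 − 3·3
53⁻¹ ≡ 7 (mod 10), so k ≡ 7·3 ≡ 1 (mod 10).
x = 5 + 53·1 = 58.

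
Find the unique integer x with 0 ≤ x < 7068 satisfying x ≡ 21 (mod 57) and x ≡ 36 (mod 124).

Write x = 21 + 57·k. Then 57·k ≡ 36 − 21 ≡ 15 (mod 124).
Need 57⁻¹ mod 124. Extended Euclid on (124, 57):
124 = 2×57 + 10
57 = 5×10 + 7
10 = 1×7 + 3
7 = 2×3 + 1
3 = 3×1 + 0
Back-substitute:
1 = 7 − 2·3
1 = −2·10 + 3·7
1 = 3·57 − 17·10
1 = −17·124 + 37·57
57⁻¹ ≡ 37 (mod 124), so k ≡ 37·15 ≡ 59 (mod 124).
x = 21 + 57·59 = 3384.

3384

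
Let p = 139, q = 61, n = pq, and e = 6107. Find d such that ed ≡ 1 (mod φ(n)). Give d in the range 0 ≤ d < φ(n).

φ(n) = (p−1)(q−1) = 138·60 = 8280.
Need d with 6107·d ≡ 1 (mod 8280). Apply the extended Euclidean algorithm:
8280 = 1·6107 + 2173
6107 = 2·2173 + 1761
2173 = 1·1761 + 412
1761 = 4·412 + 113
412 = 3·113 + 73
113 = 1·73 + 40
73 = 1·40 + 33
40 = 1·33 + 7
33 = 4·7 + 5
7 = 1·5 + 2
5 = 2·2 + 1
2 = 2·1 + 0
Back-substitute:
1 = 5 − 2·2
1 = −2·7 + 3·5
1 = 3·33 − 14·7
1 = −14·40 + 17·33
1 = 17·73 − 31·40
1 = −31·113 + 48·73
1 = 48·412 − 175·113
1 = −175·1761 + 748·412
1 = 748·2173 − 923·1761
1 = −923·6107 + 2594·2173
1 = 2594·8280 − 3517·6107
So 6107·(-3517) ≡ 1 (mod 8280), hence d ≡ -3517 ≡ 4763 (mod 8280).

4763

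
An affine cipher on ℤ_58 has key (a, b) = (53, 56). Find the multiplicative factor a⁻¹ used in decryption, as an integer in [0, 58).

gcd(58, 53) by repeated division:
58 = 1·53 + 5
53 = 10·5 + 3
5 = 1·3 + 2
3 = 1·2 + 1
2 = 2·1 + 0
Since gcd(53, 58) = 1, back-substitute to write 1 as a combination:
1 = 3 − 2
1 = −5 + 2·3
1 = 2·53 − 21·5
1 = −21·58 + 23·53
So 53·23 ≡ 1 (mod 58).

23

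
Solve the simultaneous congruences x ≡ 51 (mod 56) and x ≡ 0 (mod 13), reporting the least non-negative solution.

611

Write x = 51 + 56·k. Then 56·k ≡ 0 − 51 ≡ 1 (mod 13).
Need 56⁻¹ mod 13. Extended Euclid on (13, 4):
13 = 3*4 + 1
4 = 4*1 + 0
Back-substitute:
1 = 13 − 3·4
56⁻¹ ≡ 10 (mod 13), so k ≡ 10·1 ≡ 10 (mod 13).
x = 51 + 56·10 = 611.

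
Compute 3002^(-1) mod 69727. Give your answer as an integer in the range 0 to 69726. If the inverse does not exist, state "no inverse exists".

Run Euclid on (69727, 3002):
69727 = 23×3002 + 681
3002 = 4×681 + 278
681 = 2×278 + 125
278 = 2×125 + 28
125 = 4×28 + 13
28 = 2×13 + 2
13 = 6×2 + 1
2 = 2×1 + 0
Since gcd(3002, 69727) = 1, back-substitute to write 1 as a combination:
1 = 13 − 6·2
1 = −6·28 + 13·13
1 = 13·125 − 58·28
1 = −58·278 + 129·125
1 = 129·681 − 316·278
1 = −316·3002 + 1393·681
1 = 1393·69727 − 32355·3002
Thus 3002·(-32355) ≡ 1 (mod 69727); reducing, -32355 mod 69727 = 37372.

37372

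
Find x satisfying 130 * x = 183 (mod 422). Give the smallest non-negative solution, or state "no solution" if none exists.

no solution

gcd(130, 422):
422 = 3·130 + 32
130 = 4·32 + 2
32 = 16·2 + 0
gcd = 2, but 2 ∤ 183, so the congruence has no solution.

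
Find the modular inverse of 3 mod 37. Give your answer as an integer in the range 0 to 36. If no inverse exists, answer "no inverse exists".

25

Run Euclid on (37, 3):
37 = 12*3 + 1
3 = 3*1 + 0
The gcd is 1. Working backward:
1 = 37 − 12·3
Thus 3·(-12) ≡ 1 (mod 37); reducing, -12 mod 37 = 25.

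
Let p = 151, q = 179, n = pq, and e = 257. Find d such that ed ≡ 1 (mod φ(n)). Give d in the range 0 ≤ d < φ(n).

10493

φ(n) = (p−1)(q−1) = 150·178 = 26700.
Need d with 257·d ≡ 1 (mod 26700). Apply the extended Euclidean algorithm:
26700 = 103*257 + 229
257 = 1*229 + 28
229 = 8*28 + 5
28 = 5*5 + 3
5 = 1*3 + 2
3 = 1*2 + 1
2 = 2*1 + 0
Back-substitute:
1 = 3 − 2
1 = −5 + 2·3
1 = 2·28 − 11·5
1 = −11·229 + 90·28
1 = 90·257 − 101·229
1 = −101·26700 + 10493·257
So 257·10493 ≡ 1 (mod 26700), hence d = 10493.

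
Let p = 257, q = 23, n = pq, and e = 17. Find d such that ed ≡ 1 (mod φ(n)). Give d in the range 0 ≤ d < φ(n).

3313

φ(n) = (p−1)(q−1) = 256·22 = 5632.
Need d with 17·d ≡ 1 (mod 5632). Apply the extended Euclidean algorithm:
5632 = 331*17 + 5
17 = 3*5 + 2
5 = 2*2 + 1
2 = 2*1 + 0
Back-substitute:
1 = 5 − 2·2
1 = −2·17 + 7·5
1 = 7·5632 − 2319·17
So 17·(-2319) ≡ 1 (mod 5632), hence d ≡ -2319 ≡ 3313 (mod 5632).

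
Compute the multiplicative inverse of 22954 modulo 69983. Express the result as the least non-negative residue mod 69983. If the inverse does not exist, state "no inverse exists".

gcd(69983, 22954) by repeated division:
69983 = 3*22954 + 1121
22954 = 20*1121 + 534
1121 = 2*534 + 53
534 = 10*53 + 4
53 = 13*4 + 1
4 = 4*1 + 0
Since gcd(22954, 69983) = 1, back-substitute to write 1 as a combination:
1 = 53 − 13·4
1 = −13·534 + 131·53
1 = 131·1121 − 275·534
1 = −275·22954 + 5631·1121
1 = 5631·69983 − 17168·22954
Hence 22954⁻¹ ≡ -17168 ≡ 52815 (mod 69983).

52815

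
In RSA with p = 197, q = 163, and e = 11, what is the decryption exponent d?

φ(n) = (p−1)(q−1) = 196·162 = 31752.
Need d with 11·d ≡ 1 (mod 31752). Apply the extended Euclidean algorithm:
31752 = 2886·11 + 6
11 = 1·6 + 5
6 = 1·5 + 1
5 = 5·1 + 0
Back-substitute:
1 = 6 − 5
1 = −11 + 2·6
1 = 2·31752 − 5773·11
So 11·(-5773) ≡ 1 (mod 31752), hence d ≡ -5773 ≡ 25979 (mod 31752).

25979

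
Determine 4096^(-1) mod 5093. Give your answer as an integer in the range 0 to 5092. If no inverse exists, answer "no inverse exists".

Extended Euclidean algorithm:
5093 = 1·4096 + 997
4096 = 4·997 + 108
997 = 9·108 + 25
108 = 4·25 + 8
25 = 3·8 + 1
8 = 8·1 + 0
Since gcd(4096, 5093) = 1, back-substitute to write 1 as a combination:
1 = 25 − 3·8
1 = −3·108 + 13·25
1 = 13·997 − 120·108
1 = −120·4096 + 493·997
1 = 493·5093 − 613·4096
Hence 4096⁻¹ ≡ -613 ≡ 4480 (mod 5093).

4480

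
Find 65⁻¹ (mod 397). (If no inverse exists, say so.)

gcd(397, 65) by repeated division:
397 = 6*65 + 7
65 = 9*7 + 2
7 = 3*2 + 1
2 = 2*1 + 0
Since gcd(65, 397) = 1, back-substitute to write 1 as a combination:
1 = 7 − 3·2
1 = −3·65 + 28·7
1 = 28·397 − 171·65
Thus 65·(-171) ≡ 1 (mod 397); reducing, -171 mod 397 = 226.

226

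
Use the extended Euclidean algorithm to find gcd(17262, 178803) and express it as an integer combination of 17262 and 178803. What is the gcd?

Euclidean algorithm:
178803 = 10×17262 + 6183
17262 = 2×6183 + 4896
6183 = 1×4896 + 1287
4896 = 3×1287 + 1035
1287 = 1×1035 + 252
1035 = 4×252 + 27
252 = 9×27 + 9
27 = 3×9 + 0
gcd(17262, 178803) = 9.
Back-substituting:
9 = 252 − 9·27
9 = −9·1035 + 37·252
9 = 37·1287 − 46·1035
9 = −46·4896 + 175·1287
9 = 175·6183 − 221·4896
9 = −221·17262 + 617·6183
9 = 617·178803 − 6391·17262
So 9 = (617)·178803 + (-6391)·17262.

9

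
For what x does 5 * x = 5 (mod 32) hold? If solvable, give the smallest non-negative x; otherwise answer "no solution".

1

First find gcd(5, 32):
32 = 6*5 + 2
5 = 2*2 + 1
2 = 2*1 + 0
gcd = 1, so a unique solution mod 32 exists.
Back-substitute for the Bézout coefficients:
1 = 5 − 2·2
1 = −2·32 + 13·5
So 5·(13) ≡ 1 (mod 32), giving 5⁻¹ ≡ 13.
x ≡ 5⁻¹·5 ≡ 13·5 ≡ 1 (mod 32).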